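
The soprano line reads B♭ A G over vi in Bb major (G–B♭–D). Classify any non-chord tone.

A is a passing tone.

The harmony at that moment is G minor triad (G, B♭, D); A is not a chord tone.
It is approached by step down from B♭ and left by step down to G.
Step in, step out in the same direction — a passing tone.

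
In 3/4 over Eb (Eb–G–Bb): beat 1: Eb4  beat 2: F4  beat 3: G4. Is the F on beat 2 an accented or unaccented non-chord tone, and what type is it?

Unaccented passing tone.

The harmony at that moment is Eb major triad (Eb, G, Bb); F4 is not a chord tone.
It is approached by step up from Eb4 and left by step up to G4.
Step in, step out in the same direction — a passing tone.
It falls on a weak beat, so it is unaccented.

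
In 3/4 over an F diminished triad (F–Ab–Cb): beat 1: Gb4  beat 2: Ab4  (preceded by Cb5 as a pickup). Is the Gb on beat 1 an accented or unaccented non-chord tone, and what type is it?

Accented appoggiatura.

The harmony at that moment is F diminished triad (F, Ab, Cb); Gb4 is not a chord tone.
It is approached by leap down from Cb5 and left by step up to Ab4.
Leap in, step out — an appoggiatura.
It falls on the downbeat, so it is accented.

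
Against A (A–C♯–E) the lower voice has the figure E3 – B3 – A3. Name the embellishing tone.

B3 is an appoggiatura.

The harmony at that moment is A major triad (A, C♯, E); B3 is not a chord tone.
It is approached by leap up from E3 and left by step down to A3.
Leap in, step out — an appoggiatura.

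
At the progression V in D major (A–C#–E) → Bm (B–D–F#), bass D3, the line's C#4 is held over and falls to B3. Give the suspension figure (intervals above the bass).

At the second chord the bass is D3. The suspended C#4 lies a seventh above the bass; after resolving down by step to B3, the interval above the bass becomes a sixth.
Suspension figures are named by those two intervals: 7–6.

7–6 suspension.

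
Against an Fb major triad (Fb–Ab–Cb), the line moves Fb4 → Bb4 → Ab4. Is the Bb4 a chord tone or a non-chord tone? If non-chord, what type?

The harmony at that moment is Fb major triad (Fb, Ab, Cb); Bb4 is not a chord tone.
It is approached by leap up from Fb4 and left by step down to Ab4.
Leap in, step out — an appoggiatura.

Non-chord tone — an appoggiatura.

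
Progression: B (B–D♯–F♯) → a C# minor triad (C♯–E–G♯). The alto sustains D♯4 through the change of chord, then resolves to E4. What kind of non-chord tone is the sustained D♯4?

The harmony at that moment is C♯ minor triad (C♯, E, G♯); D♯4 is not a chord tone.
It is held over (the same pitch as the preceding D♯4) and left by step up to E4.
Held over from the previous chord and resolving up by step — a retardation.

D♯4 is a retardation.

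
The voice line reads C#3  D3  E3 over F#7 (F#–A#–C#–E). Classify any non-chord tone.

D3 is a passing tone.

The harmony at that moment is F# dominant seventh chord (F#, A#, C#, E); D3 is not a chord tone.
It is approached by step up from C#3 and left by step up to E3.
Step in, step out in the same direction — a passing tone.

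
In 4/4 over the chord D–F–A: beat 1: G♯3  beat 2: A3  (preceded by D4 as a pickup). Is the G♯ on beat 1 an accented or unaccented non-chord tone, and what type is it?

Accented appoggiatura.

The harmony at that moment is D minor triad (D, F, A); G♯3 is not a chord tone.
It is approached by leap down from D4 and left by step up to A3.
Leap in, step out — an appoggiatura.
It falls on the downbeat, so it is accented.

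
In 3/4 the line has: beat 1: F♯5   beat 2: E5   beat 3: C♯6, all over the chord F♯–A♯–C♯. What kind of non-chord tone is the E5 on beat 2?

The harmony at that moment is F♯ major triad (F♯, A♯, C♯); E5 is not a chord tone.
It is approached by step down from F♯5 and left by leap up to C♯6.
Step in, leap out, on a weak beat — an escape tone.

Escape tone.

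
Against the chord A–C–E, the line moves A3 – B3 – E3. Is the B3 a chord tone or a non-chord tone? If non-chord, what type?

Non-chord tone — an escape tone.

The harmony at that moment is A minor triad (A, C, E); B3 is not a chord tone.
It is approached by step up from A3 and left by leap down to E3.
Step in, leap out — an escape tone.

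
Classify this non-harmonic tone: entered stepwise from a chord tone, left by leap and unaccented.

Escape tone.

Approach: by step. Departure: by leap. Metric position: weak.
Step in, leap out, from a weak position — an escape tone (échappée). (It is the mirror image of the appoggiatura, which leaps in and steps out on a strong beat.)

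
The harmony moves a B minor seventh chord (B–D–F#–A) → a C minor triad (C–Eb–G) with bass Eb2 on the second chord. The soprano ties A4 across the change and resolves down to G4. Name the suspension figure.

4–3 suspension.

At the second chord the bass is Eb2. The suspended A4 lies a fourth above the bass; after resolving down by step to G4, the interval above the bass becomes a third.
Suspension figures are named by those two intervals: 4–3.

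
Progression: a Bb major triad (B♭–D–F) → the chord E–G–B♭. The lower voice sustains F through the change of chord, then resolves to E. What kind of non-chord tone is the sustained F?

F is a suspension.

The harmony at that moment is E diminished triad (E, G, B♭); F is not a chord tone.
It is held over (the same pitch as the preceding F) and left by step down to E.
Held over from the previous chord and resolving down by step — a suspension.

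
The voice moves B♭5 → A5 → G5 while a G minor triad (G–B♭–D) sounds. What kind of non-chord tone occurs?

The harmony at that moment is G minor triad (G, B♭, D); A5 is not a chord tone.
It is approached by step down from B♭5 and left by step down to G5.
Step in, step out in the same direction — a passing tone.

A5 is a passing tone.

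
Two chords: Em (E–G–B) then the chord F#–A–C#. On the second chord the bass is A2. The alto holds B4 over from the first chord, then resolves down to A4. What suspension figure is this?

At the second chord the bass is A2. The suspended B4 lies a ninth above the bass; after resolving down by step to A4, the interval above the bass becomes an octave.
Suspension figures are named by those two intervals: 9–8.

9–8 suspension.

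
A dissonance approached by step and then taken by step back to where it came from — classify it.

Neighbor tone.

Approach: by step. Departure: by step in the opposite direction, back to the starting pitch.
Stepwise on both sides but reversing to return to the same chord tone — a neighbor tone. (Had it continued onward in the same direction it would be a passing tone instead.)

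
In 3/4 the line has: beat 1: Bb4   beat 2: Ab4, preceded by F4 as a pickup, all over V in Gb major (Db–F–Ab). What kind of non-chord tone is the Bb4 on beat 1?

The harmony at that moment is Db major triad (Db, F, Ab); Bb4 is not a chord tone.
It is approached by leap up from F4 and left by step down to Ab4.
Leap in, step out, metrically accented — an appoggiatura.

Appoggiatura.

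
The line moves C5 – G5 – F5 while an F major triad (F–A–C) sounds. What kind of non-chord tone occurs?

G5 is an appoggiatura.

The harmony at that moment is F major triad (F, A, C); G5 is not a chord tone.
It is approached by leap up from C5 and left by step down to F5.
Leap in, step out — an appoggiatura.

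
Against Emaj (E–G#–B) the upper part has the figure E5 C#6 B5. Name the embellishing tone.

The harmony at that moment is E major triad (E, G#, B); C#6 is not a chord tone.
It is approached by leap up from E5 and left by step down to B5.
Leap in, step out — an appoggiatura.

C#6 is an appoggiatura.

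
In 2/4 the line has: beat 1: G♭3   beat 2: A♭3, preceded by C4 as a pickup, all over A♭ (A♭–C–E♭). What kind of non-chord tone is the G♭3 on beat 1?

Appoggiatura.

The harmony at that moment is A♭ major triad (A♭, C, E♭); G♭3 is not a chord tone.
It is approached by leap down from C4 and left by step up to A♭3.
Leap in, step out, metrically accented — an appoggiatura.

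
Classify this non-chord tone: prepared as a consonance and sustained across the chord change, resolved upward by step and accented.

Retardation.

Approach: by preparation — the pitch is first a chord tone, then held (tied or repeated) while the harmony changes under it. Departure: up by step. Metric position: strong.
A prepared dissonance that resolves upward by step — a retardation. (The same figure resolving downward would be a suspension.)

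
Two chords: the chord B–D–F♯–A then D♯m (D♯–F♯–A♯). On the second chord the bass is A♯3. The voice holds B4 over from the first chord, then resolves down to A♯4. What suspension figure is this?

At the second chord the bass is A♯3. The suspended B4 lies a ninth above the bass; after resolving down by step to A♯4, the interval above the bass becomes an octave.
Suspension figures are named by those two intervals: 9–8.

9–8 suspension.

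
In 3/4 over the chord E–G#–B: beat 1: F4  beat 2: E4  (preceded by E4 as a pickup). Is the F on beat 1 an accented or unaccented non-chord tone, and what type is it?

Accented neighbor tone.

The harmony at that moment is E major triad (E, G#, B); F4 is not a chord tone.
It is approached by step up from E4 and left by step down to E4.
Step away and step back to the same note — a neighbor tone (upper neighbor).
It falls on the downbeat, so it is accented.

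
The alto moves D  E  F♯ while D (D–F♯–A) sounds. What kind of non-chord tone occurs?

E is a passing tone.

The harmony at that moment is D major triad (D, F♯, A); E is not a chord tone.
It is approached by step up from D and left by step up to F♯.
Step in, step out in the same direction — a passing tone.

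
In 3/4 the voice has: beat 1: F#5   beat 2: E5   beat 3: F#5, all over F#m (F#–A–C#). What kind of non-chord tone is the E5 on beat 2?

Lower neighbor tone.

The harmony at that moment is F# minor triad (F#, A, C#); E5 is not a chord tone.
It is approached by step down from F#5 and left by step up to F#5.
Step away and step back to the same note — a neighbor tone (lower neighbor).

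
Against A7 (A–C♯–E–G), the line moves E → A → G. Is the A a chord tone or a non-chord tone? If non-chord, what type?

Chord tone (the root of A dominant seventh chord).

A dominant seventh chord contains A, C♯, E, G; A is the root, so it is a chord tone.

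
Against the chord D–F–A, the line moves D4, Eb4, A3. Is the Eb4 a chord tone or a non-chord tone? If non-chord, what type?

Non-chord tone — an escape tone.

The harmony at that moment is D minor triad (D, F, A); Eb4 is not a chord tone.
It is approached by step up from D4 and left by leap down to A3.
Step in, leap out — an escape tone.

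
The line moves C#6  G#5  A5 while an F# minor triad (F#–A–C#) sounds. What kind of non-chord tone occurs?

G#5 is an appoggiatura.

The harmony at that moment is F# minor triad (F#, A, C#); G#5 is not a chord tone.
It is approached by leap down from C#6 and left by step up to A5.
Leap in, step out — an appoggiatura.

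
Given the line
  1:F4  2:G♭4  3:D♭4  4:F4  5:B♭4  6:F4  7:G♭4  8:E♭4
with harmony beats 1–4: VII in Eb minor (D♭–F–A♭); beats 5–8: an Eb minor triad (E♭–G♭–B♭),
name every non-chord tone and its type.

G♭4 (beat 2) — escape tone; F4 (beat 6) — appoggiatura.

The harmony at that moment is D♭ major triad (D♭, F, A♭); G♭4 is not a chord tone.
It is approached by step up from F4 and left by leap down to D♭4.
Step in, leap out — an escape tone.
The harmony at that moment is E♭ minor triad (E♭, G♭, B♭); F4 is not a chord tone.
It is approached by leap down from B♭4 and left by step up to G♭4.
Leap in, step out — an appoggiatura.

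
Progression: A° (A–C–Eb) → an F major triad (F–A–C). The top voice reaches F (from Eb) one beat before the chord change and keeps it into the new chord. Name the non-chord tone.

F is an anticipation.

The harmony at that moment is A diminished triad (A, C, Eb); F is not a chord tone.
It is approached by step up from Eb and then sustained as the same pitch into the next harmony.
Arriving early and becoming a chord tone when the harmony changes — an anticipation.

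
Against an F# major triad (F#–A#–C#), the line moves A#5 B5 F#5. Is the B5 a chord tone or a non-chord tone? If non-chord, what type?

Non-chord tone — an escape tone.

The harmony at that moment is F# major triad (F#, A#, C#); B5 is not a chord tone.
It is approached by step up from A#5 and left by leap down to F#5.
Step in, leap out — an escape tone.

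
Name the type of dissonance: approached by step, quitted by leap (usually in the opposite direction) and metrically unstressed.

Escape tone.

Approach: by step. Departure: by leap. Metric position: weak.
Step in, leap out, from a weak position — an escape tone (échappée). (It is the mirror image of the appoggiatura, which leaps in and steps out on a strong beat.)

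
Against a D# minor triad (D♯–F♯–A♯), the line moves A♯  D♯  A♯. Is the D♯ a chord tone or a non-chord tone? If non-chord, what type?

D# minor triad contains D♯, F♯, A♯; D♯ is the root, so it is a chord tone.

Chord tone (the root of D# minor triad).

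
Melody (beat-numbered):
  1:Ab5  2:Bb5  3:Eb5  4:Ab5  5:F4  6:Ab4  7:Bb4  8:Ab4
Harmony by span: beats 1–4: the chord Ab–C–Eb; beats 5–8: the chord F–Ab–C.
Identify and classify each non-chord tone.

Bb5 (beat 2) — escape tone; Bb4 (beat 7) — neighbor tone.

The harmony at that moment is Ab major triad (Ab, C, Eb); Bb5 is not a chord tone.
It is approached by step up from Ab5 and left by leap down to Eb5.
Step in, leap out — an escape tone.
The harmony at that moment is F minor triad (F, Ab, C); Bb4 is not a chord tone.
It is approached by step up from Ab4 and left by step down to Ab4.
Step away and step back to the same note — a neighbor tone (upper neighbor).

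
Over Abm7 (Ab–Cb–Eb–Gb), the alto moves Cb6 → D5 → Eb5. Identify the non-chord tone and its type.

The harmony at that moment is Ab minor seventh chord (Ab, Cb, Eb, Gb); D5 is not a chord tone.
It is approached by leap down from Cb6 and left by step up to Eb5.
Leap in, step out — an appoggiatura.

D5 is an appoggiatura.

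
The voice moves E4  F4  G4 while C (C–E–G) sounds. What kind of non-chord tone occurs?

F4 is a passing tone.

The harmony at that moment is C major triad (C, E, G); F4 is not a chord tone.
It is approached by step up from E4 and left by step up to G4.
Step in, step out in the same direction — a passing tone.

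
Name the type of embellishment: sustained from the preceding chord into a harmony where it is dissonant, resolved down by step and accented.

Suspension.

Approach: by preparation — the pitch is first a chord tone, then held (tied or repeated) while the harmony changes under it. Departure: down by step. Metric position: strong.
A prepared dissonance that resolves downward by step — a suspension. (The same figure resolving upward would be a retardation.)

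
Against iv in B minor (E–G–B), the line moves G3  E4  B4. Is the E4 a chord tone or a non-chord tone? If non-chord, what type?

Chord tone (the root of E minor triad).

E minor triad contains E, G, B; E is the root, so it is a chord tone.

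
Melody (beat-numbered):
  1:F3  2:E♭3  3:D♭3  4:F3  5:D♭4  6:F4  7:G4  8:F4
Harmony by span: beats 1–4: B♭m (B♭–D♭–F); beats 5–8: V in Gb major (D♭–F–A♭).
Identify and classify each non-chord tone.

The harmony at that moment is B♭ minor triad (B♭, D♭, F); E♭3 is not a chord tone.
It is approached by step down from F3 and left by step down to D♭3.
Step in, step out in the same direction — a passing tone.
The harmony at that moment is D♭ major triad (D♭, F, A♭); G4 is not a chord tone.
It is approached by step up from F4 and left by step down to F4.
Step away and step back to the same note — a neighbor tone (upper neighbor).

E♭3 (beat 2) — passing tone; G4 (beat 7) — neighbor tone.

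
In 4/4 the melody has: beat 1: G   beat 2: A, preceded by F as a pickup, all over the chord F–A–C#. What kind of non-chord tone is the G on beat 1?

The harmony at that moment is F augmented triad (F, A, C#); G is not a chord tone.
It is approached by step up from F and left by step up to A.
Step in, step out in the same direction — a passing tone.

Passing tone.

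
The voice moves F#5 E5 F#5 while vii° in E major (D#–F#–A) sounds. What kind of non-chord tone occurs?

E5 is a neighbor tone.

The harmony at that moment is D# diminished triad (D#, F#, A); E5 is not a chord tone.
It is approached by step down from F#5 and left by step up to F#5.
Step away and step back to the same note — a neighbor tone (lower neighbor).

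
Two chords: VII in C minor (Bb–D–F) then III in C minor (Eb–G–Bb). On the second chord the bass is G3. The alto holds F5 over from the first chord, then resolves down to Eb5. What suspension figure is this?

7–6 suspension.

At the second chord the bass is G3. The suspended F5 lies a seventh above the bass; after resolving down by step to Eb5, the interval above the bass becomes a sixth.
Suspension figures are named by those two intervals: 7–6.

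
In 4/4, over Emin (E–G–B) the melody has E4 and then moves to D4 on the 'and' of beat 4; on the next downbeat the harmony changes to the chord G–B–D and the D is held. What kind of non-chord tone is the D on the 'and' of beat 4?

Anticipation.

The harmony at that moment is E minor triad (E, G, B); D4 is not a chord tone.
It is approached by step down from E4 and then sustained as the same pitch into the next harmony.
Arriving early and becoming a chord tone when the harmony changes — an anticipation.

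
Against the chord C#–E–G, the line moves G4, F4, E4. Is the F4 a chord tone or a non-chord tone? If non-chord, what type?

The harmony at that moment is C# diminished triad (C#, E, G); F4 is not a chord tone.
It is approached by step down from G4 and left by step down to E4.
Step in, step out in the same direction — a passing tone.

Non-chord tone — a passing tone.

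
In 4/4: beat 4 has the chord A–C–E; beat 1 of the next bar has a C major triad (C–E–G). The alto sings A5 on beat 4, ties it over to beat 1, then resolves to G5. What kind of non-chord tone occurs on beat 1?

The harmony at that moment is C major triad (C, E, G); A5 is not a chord tone.
It is held over (the same pitch as the preceding A5) and left by step down to G5.
Held over from the previous chord and resolving down by step — a suspension.

Suspension.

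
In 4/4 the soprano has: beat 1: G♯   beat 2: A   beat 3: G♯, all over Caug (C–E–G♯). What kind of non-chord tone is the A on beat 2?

The harmony at that moment is C augmented triad (C, E, G♯); A is not a chord tone.
It is approached by step up from G♯ and left by step down to G♯.
Step away and step back to the same note — a neighbor tone (upper neighbor).

Upper neighbor tone.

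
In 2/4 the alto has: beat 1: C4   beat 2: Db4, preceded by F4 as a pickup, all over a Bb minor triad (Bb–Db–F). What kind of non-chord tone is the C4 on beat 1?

The harmony at that moment is Bb minor triad (Bb, Db, F); C4 is not a chord tone.
It is approached by leap down from F4 and left by step up to Db4.
Leap in, step out, metrically accented — an appoggiatura.

Appoggiatura.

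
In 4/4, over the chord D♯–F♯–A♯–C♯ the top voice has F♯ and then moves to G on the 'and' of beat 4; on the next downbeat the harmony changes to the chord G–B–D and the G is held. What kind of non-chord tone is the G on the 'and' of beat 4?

Anticipation.

The harmony at that moment is D♯ minor seventh chord (D♯, F♯, A♯, C♯); G is not a chord tone.
It is approached by step up from F♯ and then sustained as the same pitch into the next harmony.
Arriving early and becoming a chord tone when the harmony changes — an anticipation.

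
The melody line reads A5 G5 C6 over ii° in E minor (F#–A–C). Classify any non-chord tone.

The harmony at that moment is F# diminished triad (F#, A, C); G5 is not a chord tone.
It is approached by step down from A5 and left by leap up to C6.
Step in, leap out — an escape tone.

G5 is an escape tone.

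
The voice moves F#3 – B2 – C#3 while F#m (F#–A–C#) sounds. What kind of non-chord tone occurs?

B2 is an appoggiatura.

The harmony at that moment is F# minor triad (F#, A, C#); B2 is not a chord tone.
It is approached by leap down from F#3 and left by step up to C#3.
Leap in, step out — an appoggiatura.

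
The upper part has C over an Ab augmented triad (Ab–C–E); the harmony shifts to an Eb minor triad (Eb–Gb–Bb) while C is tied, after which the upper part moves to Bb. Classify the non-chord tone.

C is a suspension.

The harmony at that moment is Eb minor triad (Eb, Gb, Bb); C is not a chord tone.
It is held over (the same pitch as the preceding C) and left by step down to Bb.
Held over from the previous chord and resolving down by step — a suspension.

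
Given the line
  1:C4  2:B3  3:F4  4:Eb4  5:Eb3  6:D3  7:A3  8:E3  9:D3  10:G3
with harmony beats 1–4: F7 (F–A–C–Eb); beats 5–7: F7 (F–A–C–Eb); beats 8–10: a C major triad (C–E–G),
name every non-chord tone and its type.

The harmony at that moment is F dominant seventh chord (F, A, C, Eb); B3 is not a chord tone.
It is approached by step down from C4 and left by leap up to F4.
Step in, leap out — an escape tone.
The harmony at that moment is F dominant seventh chord (F, A, C, Eb); D3 is not a chord tone.
It is approached by step down from Eb3 and left by leap up to A3.
Step in, leap out — an escape tone.
The harmony at that moment is C major triad (C, E, G); D3 is not a chord tone.
It is approached by step down from E3 and left by leap up to G3.
Step in, leap out — an escape tone.

B3 (beat 2) — escape tone; D3 (beat 6) — escape tone; D3 (beat 9) — escape tone.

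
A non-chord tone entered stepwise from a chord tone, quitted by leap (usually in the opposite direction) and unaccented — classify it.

Escape tone.

Approach: by step. Departure: by leap. Metric position: weak.
Step in, leap out, from a weak position — an escape tone (échappée). (It is the mirror image of the appoggiatura, which leaps in and steps out on a strong beat.)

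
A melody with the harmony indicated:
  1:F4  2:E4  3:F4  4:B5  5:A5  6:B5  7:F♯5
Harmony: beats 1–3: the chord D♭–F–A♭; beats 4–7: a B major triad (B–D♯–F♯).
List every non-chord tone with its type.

E4 (beat 2) — neighbor tone; A5 (beat 5) — neighbor tone.

The harmony at that moment is D♭ major triad (D♭, F, A♭); E4 is not a chord tone.
It is approached by step down from F4 and left by step up to F4.
Step away and step back to the same note — a neighbor tone (lower neighbor).
The harmony at that moment is B major triad (B, D♯, F♯); A5 is not a chord tone.
It is approached by step down from B5 and left by step up to B5.
Step away and step back to the same note — a neighbor tone (lower neighbor).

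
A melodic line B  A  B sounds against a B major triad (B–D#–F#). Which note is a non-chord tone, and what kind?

A is a neighbor tone.

The harmony at that moment is B major triad (B, D#, F#); A is not a chord tone.
It is approached by step down from B and left by step up to B.
Step away and step back to the same note — a neighbor tone (lower neighbor).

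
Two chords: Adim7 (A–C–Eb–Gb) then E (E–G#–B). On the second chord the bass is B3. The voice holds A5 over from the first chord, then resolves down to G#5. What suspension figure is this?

7–6 suspension.

At the second chord the bass is B3. The suspended A5 lies a seventh above the bass; after resolving down by step to G#5, the interval above the bass becomes a sixth.
Suspension figures are named by those two intervals: 7–6.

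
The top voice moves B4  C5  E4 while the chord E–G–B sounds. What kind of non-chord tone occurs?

C5 is an escape tone.

The harmony at that moment is E minor triad (E, G, B); C5 is not a chord tone.
It is approached by step up from B4 and left by leap down to E4.
Step in, leap out — an escape tone.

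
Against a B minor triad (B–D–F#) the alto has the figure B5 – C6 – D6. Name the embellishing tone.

C6 is a passing tone.

The harmony at that moment is B minor triad (B, D, F#); C6 is not a chord tone.
It is approached by step up from B5 and left by step up to D6.
Step in, step out in the same direction — a passing tone.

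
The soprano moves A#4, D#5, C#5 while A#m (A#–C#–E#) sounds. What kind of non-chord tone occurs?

D#5 is an appoggiatura.

The harmony at that moment is A# minor triad (A#, C#, E#); D#5 is not a chord tone.
It is approached by leap up from A#4 and left by step down to C#5.
Leap in, step out — an appoggiatura.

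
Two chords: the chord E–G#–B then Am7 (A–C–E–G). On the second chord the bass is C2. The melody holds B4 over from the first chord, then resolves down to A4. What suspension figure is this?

At the second chord the bass is C2. The suspended B4 lies a seventh above the bass; after resolving down by step to A4, the interval above the bass becomes a sixth.
Suspension figures are named by those two intervals: 7–6.

7–6 suspension.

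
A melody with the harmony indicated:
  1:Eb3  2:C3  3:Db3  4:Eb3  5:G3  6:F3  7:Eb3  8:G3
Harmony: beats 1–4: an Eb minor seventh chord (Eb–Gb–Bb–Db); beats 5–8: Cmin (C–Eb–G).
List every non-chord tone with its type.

C3 (beat 2) — appoggiatura; F3 (beat 6) — passing tone.

The harmony at that moment is Eb minor seventh chord (Eb, Gb, Bb, Db); C3 is not a chord tone.
It is approached by leap down from Eb3 and left by step up to Db3.
Leap in, step out — an appoggiatura.
The harmony at that moment is C minor triad (C, Eb, G); F3 is not a chord tone.
It is approached by step down from G3 and left by step down to Eb3.
Step in, step out in the same direction — a passing tone.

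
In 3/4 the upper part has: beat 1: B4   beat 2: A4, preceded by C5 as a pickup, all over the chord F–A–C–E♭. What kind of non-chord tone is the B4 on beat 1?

The harmony at that moment is F dominant seventh chord (F, A, C, E♭); B4 is not a chord tone.
It is approached by step down from C5 and left by step down to A4.
Step in, step out in the same direction — a passing tone.

Passing tone.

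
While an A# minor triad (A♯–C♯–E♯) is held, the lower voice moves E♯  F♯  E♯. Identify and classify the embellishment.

The harmony at that moment is A♯ minor triad (A♯, C♯, E♯); F♯ is not a chord tone.
It is approached by step up from E♯ and left by step down to E♯.
Step away and step back to the same note — a neighbor tone (upper neighbor).

F♯ is a neighbor tone.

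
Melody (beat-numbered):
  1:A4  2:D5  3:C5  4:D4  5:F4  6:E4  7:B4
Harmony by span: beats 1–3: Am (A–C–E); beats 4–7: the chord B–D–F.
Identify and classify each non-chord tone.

The harmony at that moment is A minor triad (A, C, E); D5 is not a chord tone.
It is approached by leap up from A4 and left by step down to C5.
Leap in, step out — an appoggiatura.
The harmony at that moment is B diminished triad (B, D, F); E4 is not a chord tone.
It is approached by step down from F4 and left by leap up to B4.
Step in, leap out — an escape tone.

D5 (beat 2) — appoggiatura; E4 (beat 6) — escape tone.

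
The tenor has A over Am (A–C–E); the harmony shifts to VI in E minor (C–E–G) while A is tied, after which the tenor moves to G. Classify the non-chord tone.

A is a suspension.

The harmony at that moment is C major triad (C, E, G); A is not a chord tone.
It is held over (the same pitch as the preceding A) and left by step down to G.
Held over from the previous chord and resolving down by step — a suspension.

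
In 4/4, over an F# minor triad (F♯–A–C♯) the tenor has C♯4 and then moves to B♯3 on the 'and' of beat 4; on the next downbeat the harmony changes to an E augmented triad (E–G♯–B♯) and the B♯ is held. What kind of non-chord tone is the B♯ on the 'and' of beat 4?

The harmony at that moment is F♯ minor triad (F♯, A, C♯); B♯3 is not a chord tone.
It is approached by step down from C♯4 and then sustained as the same pitch into the next harmony.
Arriving early and becoming a chord tone when the harmony changes — an anticipation.

Anticipation.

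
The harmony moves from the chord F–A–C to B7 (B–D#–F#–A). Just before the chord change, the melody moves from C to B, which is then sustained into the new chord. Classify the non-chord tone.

The harmony at that moment is F major triad (F, A, C); B is not a chord tone.
It is approached by step down from C and then sustained as the same pitch into the next harmony.
Arriving early and becoming a chord tone when the harmony changes — an anticipation.

B is an anticipation.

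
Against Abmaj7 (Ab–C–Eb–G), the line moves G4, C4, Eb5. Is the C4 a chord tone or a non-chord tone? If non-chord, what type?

Chord tone (the third of Ab major seventh chord).

Ab major seventh chord contains Ab, C, Eb, G; C is the third, so it is a chord tone.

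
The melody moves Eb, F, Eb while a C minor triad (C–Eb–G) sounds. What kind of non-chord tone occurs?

The harmony at that moment is C minor triad (C, Eb, G); F is not a chord tone.
It is approached by step up from Eb and left by step down to Eb.
Step away and step back to the same note — a neighbor tone (upper neighbor).

F is a neighbor tone.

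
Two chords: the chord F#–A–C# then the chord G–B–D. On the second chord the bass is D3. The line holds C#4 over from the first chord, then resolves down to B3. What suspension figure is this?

At the second chord the bass is D3. The suspended C#4 lies a seventh above the bass; after resolving down by step to B3, the interval above the bass becomes a sixth.
Suspension figures are named by those two intervals: 7–6.

7–6 suspension.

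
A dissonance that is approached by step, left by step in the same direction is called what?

Approach: by step. Departure: by step, continuing in the same direction.
Stepwise on both sides with no change of direction means the note fills in the space between two different chord tones — a passing tone. (Had it turned back to its starting note it would be a neighbor tone instead.)

Passing tone.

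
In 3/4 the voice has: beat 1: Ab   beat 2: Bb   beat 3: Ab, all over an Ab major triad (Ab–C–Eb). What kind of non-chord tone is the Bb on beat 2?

Upper neighbor tone.

The harmony at that moment is Ab major triad (Ab, C, Eb); Bb is not a chord tone.
It is approached by step up from Ab and left by step down to Ab.
Step away and step back to the same note — a neighbor tone (upper neighbor).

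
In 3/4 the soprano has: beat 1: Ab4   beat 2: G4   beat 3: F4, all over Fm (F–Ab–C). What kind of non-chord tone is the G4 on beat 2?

Passing tone.

The harmony at that moment is F minor triad (F, Ab, C); G4 is not a chord tone.
It is approached by step down from Ab4 and left by step down to F4.
Step in, step out in the same direction — a passing tone.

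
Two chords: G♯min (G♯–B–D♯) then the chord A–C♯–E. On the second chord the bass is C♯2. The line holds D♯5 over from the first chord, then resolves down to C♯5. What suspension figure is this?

9–8 suspension.

At the second chord the bass is C♯2. The suspended D♯5 lies a ninth above the bass; after resolving down by step to C♯5, the interval above the bass becomes an octave.
Suspension figures are named by those two intervals: 9–8.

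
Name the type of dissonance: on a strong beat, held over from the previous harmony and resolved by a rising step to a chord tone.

Approach: by preparation — the pitch is first a chord tone, then held (tied or repeated) while the harmony changes under it. Departure: up by step. Metric position: strong.
A prepared dissonance that resolves upward by step — a retardation. (The same figure resolving downward would be a suspension.)

Retardation.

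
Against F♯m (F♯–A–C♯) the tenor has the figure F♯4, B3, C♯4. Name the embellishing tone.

B3 is an appoggiatura.

The harmony at that moment is F♯ minor triad (F♯, A, C♯); B3 is not a chord tone.
It is approached by leap down from F♯4 and left by step up to C♯4.
Leap in, step out — an appoggiatura.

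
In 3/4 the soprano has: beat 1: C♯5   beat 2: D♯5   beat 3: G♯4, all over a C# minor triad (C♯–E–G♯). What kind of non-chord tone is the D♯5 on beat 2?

Escape tone.

The harmony at that moment is C♯ minor triad (C♯, E, G♯); D♯5 is not a chord tone.
It is approached by step up from C♯5 and left by leap down to G♯4.
Step in, leap out, on a weak beat — an escape tone.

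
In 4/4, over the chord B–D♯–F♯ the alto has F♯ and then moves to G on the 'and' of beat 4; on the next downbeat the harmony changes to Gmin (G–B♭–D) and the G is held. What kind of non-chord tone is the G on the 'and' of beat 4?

The harmony at that moment is B major triad (B, D♯, F♯); G is not a chord tone.
It is approached by step up from F♯ and then sustained as the same pitch into the next harmony.
Arriving early and becoming a chord tone when the harmony changes — an anticipation.

Anticipation.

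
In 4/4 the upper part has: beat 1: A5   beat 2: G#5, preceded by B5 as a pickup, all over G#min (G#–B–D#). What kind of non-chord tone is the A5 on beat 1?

The harmony at that moment is G# minor triad (G#, B, D#); A5 is not a chord tone.
It is approached by step down from B5 and left by step down to G#5.
Step in, step out in the same direction — a passing tone.

Passing tone.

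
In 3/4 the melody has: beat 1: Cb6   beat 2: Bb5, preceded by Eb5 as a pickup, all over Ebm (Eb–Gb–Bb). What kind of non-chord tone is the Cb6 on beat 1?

The harmony at that moment is Eb minor triad (Eb, Gb, Bb); Cb6 is not a chord tone.
It is approached by leap up from Eb5 and left by step down to Bb5.
Leap in, step out, metrically accented — an appoggiatura.

Appoggiatura.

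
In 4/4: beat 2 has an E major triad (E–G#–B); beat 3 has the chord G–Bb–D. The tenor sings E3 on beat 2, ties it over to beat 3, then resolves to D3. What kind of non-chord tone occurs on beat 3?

Suspension.

The harmony at that moment is G minor triad (G, Bb, D); E3 is not a chord tone.
It is held over (the same pitch as the preceding E3) and left by step down to D3.
Held over from the previous chord and resolving down by step — a suspension.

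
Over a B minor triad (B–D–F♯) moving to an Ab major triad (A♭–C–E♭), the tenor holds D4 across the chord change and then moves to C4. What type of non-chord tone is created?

D4 is a suspension.

The harmony at that moment is A♭ major triad (A♭, C, E♭); D4 is not a chord tone.
It is held over (the same pitch as the preceding D4) and left by step down to C4.
Held over from the previous chord and resolving down by step — a suspension.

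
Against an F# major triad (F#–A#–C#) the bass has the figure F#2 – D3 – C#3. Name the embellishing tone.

The harmony at that moment is F# major triad (F#, A#, C#); D3 is not a chord tone.
It is approached by leap up from F#2 and left by step down to C#3.
Leap in, step out — an appoggiatura.

D3 is an appoggiatura.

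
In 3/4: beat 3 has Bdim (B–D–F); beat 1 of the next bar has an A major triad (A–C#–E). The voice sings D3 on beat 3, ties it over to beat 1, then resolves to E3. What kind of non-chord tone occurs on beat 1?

Retardation.

The harmony at that moment is A major triad (A, C#, E); D3 is not a chord tone.
It is held over (the same pitch as the preceding D3) and left by step up to E3.
Held over from the previous chord and resolving up by step — a retardation.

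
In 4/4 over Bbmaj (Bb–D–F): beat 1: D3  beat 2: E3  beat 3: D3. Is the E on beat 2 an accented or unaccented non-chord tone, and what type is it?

The harmony at that moment is Bb major triad (Bb, D, F); E3 is not a chord tone.
It is approached by step up from D3 and left by step down to D3.
Step away and step back to the same note — a neighbor tone (upper neighbor).
It falls on a weak beat, so it is unaccented.

Unaccented neighbor tone.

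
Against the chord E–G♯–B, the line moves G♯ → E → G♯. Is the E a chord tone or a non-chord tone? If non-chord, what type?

Chord tone (the root of E major triad).

E major triad contains E, G♯, B; E is the root, so it is a chord tone.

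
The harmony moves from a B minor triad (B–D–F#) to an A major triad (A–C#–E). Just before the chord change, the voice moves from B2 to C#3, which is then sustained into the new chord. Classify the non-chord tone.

The harmony at that moment is B minor triad (B, D, F#); C#3 is not a chord tone.
It is approached by step up from B2 and then sustained as the same pitch into the next harmony.
Arriving early and becoming a chord tone when the harmony changes — an anticipation.

C#3 is an anticipation.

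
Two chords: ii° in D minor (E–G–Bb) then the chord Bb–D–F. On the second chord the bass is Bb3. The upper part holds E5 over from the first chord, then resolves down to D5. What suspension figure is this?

At the second chord the bass is Bb3. The suspended E5 lies a fourth above the bass; after resolving down by step to D5, the interval above the bass becomes a third.
Suspension figures are named by those two intervals: 4–3.

4–3 suspension.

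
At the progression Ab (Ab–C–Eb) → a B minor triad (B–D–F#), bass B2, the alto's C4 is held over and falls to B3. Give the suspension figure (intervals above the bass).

At the second chord the bass is B2. The suspended C4 lies a ninth above the bass; after resolving down by step to B3, the interval above the bass becomes an octave.
Suspension figures are named by those two intervals: 9–8.

9–8 suspension.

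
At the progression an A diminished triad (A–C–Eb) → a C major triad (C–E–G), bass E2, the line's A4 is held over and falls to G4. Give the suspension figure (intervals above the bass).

4–3 suspension.

At the second chord the bass is E2. The suspended A4 lies a fourth above the bass; after resolving down by step to G4, the interval above the bass becomes a third.
Suspension figures are named by those two intervals: 4–3.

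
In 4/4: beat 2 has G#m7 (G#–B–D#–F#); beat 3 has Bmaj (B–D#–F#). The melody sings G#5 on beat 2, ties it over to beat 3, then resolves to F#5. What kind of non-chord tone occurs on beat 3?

Suspension.

The harmony at that moment is B major triad (B, D#, F#); G#5 is not a chord tone.
It is held over (the same pitch as the preceding G#5) and left by step down to F#5.
Held over from the previous chord and resolving down by step — a suspension.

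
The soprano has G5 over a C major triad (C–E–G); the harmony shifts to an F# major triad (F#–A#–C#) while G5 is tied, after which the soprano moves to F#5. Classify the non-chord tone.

G5 is a suspension.

The harmony at that moment is F# major triad (F#, A#, C#); G5 is not a chord tone.
It is held over (the same pitch as the preceding G5) and left by step down to F#5.
Held over from the previous chord and resolving down by step — a suspension.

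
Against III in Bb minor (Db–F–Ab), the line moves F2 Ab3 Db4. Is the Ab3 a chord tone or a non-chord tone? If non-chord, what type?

Chord tone (the fifth of Db major triad).

Db major triad contains Db, F, Ab; Ab is the fifth, so it is a chord tone.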